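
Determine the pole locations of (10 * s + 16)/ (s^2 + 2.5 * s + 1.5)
Set denominator = 0: s^2 + 2.5*s + 1.5 = (s + 1.5)(s + 1) = 0 → Poles: -1, -1.5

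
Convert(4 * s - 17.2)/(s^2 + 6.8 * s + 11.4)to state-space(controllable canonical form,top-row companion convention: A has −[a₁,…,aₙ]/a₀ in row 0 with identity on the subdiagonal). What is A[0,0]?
Reachable canonical form for den = s^2 + 6.8*s + 11.4: top row of A = -[a₁,a₂,...,aₙ]/a₀, ones on the subdiagonal, zeros elsewhere.
A = [[-6.8, -11.4], [1, 0]].
A[0,0] = -6.8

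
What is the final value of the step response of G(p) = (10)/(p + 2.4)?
FVT: lim_{t→∞} y(t) = lim_{p→0} p*Y(p) where Y(p) = G(p)/p.
= lim_{p→0} G(p) = G(0) = num(0)/den(0) = 10/2.4 = 4.167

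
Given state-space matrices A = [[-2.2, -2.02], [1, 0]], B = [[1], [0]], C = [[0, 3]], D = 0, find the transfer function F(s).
F(s) = C(sI - A)⁻¹B + D.
Characteristic polynomial det(sI - A) = s^2 + 2.2*s + 2.02.
Numerator from C·adj(sI-A)·B + D·det(sI-A) = 3.
F(s) = (3)/(s^2 + 2.2*s + 2.02)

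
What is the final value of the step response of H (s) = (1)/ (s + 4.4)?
FVT: lim_{t→∞} y(t) = lim_{s→0} s*Y(s) where Y(s) = H(s)/s.
= lim_{s→0} H(s) = H(0) = num(0)/den(0) = 1/4.4 = 0.2273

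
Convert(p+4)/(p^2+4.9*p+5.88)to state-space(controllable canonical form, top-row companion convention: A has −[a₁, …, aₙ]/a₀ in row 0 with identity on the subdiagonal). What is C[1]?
Reachable canonical form: C = numerator coefficients (right-aligned, zero-padded to length n).
num = p + 4, C = [[1, 4]].
C[1] = 4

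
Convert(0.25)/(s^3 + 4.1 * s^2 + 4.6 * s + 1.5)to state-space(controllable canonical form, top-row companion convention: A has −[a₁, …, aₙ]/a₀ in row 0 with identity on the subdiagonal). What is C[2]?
Reachable canonical form: C = numerator coefficients (right-aligned, zero-padded to length n).
num = 0.25, C = [[0, 0, 0.25]].
C[2] = 0.25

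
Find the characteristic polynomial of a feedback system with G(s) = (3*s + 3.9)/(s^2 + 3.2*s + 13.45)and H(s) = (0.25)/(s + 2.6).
Characteristic poly = G_den * H_den + G_num * H_num = (s^3 + 5.8*s^2 + 21.77*s + 34.97) + (0.75*s + 0.975) = s^3 + 5.8*s^2 + 22.52*s + 35.945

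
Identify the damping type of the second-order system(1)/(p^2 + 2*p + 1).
Standard form: ωn²/(p²+2ζωn·p+ωn²) gives ωn=1, ζ=1.
Critically damped (ζ = 1)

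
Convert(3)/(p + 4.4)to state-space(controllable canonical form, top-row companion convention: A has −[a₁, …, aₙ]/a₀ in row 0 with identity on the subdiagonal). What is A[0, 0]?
Reachable canonical form for den = p + 4.4: top row of A = -[a₁,a₂,...,aₙ]/a₀, ones on the subdiagonal, zeros elsewhere.
A = [[-4.4]].
A[0,0] = -4.4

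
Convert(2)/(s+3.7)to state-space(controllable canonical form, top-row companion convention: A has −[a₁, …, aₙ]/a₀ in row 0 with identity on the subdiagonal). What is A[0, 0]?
Reachable canonical form for den = s + 3.7: top row of A = -[a₁,a₂,...,aₙ]/a₀, ones on the subdiagonal, zeros elsewhere.
A = [[-3.7]].
A[0,0] = -3.7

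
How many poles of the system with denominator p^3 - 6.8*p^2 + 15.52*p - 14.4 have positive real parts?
p^3 - 6.8*p^2 + 15.52*p - 14.4 = (p - 3.6)(p^2 - 3.2*p + 4). Poles: 1.6 + 1.2j, 1.6 - 1.2j, 3.6. RHP poles (Re>0): 3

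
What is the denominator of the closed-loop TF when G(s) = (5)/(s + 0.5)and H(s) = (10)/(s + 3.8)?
Characteristic poly = G_den * H_den + G_num * H_num = (s^2 + 4.3*s + 1.9) + (50) = s^2 + 4.3*s + 51.9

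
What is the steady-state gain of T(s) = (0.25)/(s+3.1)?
DC gain = T(0) = num(0)/den(0) = 0.25/3.1 = 0.08065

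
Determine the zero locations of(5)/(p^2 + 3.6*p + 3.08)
Numerator is a nonzero constant (5) → Zeros: none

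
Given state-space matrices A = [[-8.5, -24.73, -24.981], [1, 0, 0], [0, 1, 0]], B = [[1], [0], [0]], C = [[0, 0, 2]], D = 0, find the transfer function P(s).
P(s) = C(sI - A)⁻¹B + D.
Characteristic polynomial det(sI - A) = s^3 + 8.5*s^2 + 24.73*s + 24.981.
Numerator from C·adj(sI-A)·B + D·det(sI-A) = 2.
P(s) = (2)/(s^3 + 8.5*s^2 + 24.73*s + 24.981)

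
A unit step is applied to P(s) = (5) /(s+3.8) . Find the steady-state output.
FVT: lim_{t→∞} y(t) = lim_{s→0} s*Y(s) where Y(s) = P(s)/s.
= lim_{s→0} P(s) = P(0) = num(0)/den(0) = 5/3.8 = 1.316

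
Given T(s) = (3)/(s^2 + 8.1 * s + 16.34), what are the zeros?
Numerator is a nonzero constant (3) → Zeros: none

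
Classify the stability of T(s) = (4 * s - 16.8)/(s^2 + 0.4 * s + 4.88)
Denominator: s^2 + 0.4*s + 4.88. Poles: -0.2 + 2.2j, -0.2 - 2.2j. Stable (all poles in LHP)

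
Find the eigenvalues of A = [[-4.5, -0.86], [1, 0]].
Eigenvalues solve det(λI - A) = 0.
Characteristic polynomial: λ^2 + 4.5*λ + 0.86 = 0.
Factor: (λ + 4.3)(λ + 0.2) = 0.
Roots: -0.2, -4.3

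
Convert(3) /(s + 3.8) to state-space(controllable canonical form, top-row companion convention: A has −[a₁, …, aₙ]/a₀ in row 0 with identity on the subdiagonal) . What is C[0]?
Reachable canonical form: C = numerator coefficients (right-aligned, zero-padded to length n).
num = 3, C = [[3]].
C[0] = 3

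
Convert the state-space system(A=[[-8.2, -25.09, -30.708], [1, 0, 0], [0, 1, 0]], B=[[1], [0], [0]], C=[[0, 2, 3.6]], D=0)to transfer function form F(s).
F(s) = C(sI - A)⁻¹B + D.
Characteristic polynomial det(sI - A) = s^3 + 8.2*s^2 + 25.09*s + 30.708.
Numerator from C·adj(sI-A)·B + D·det(sI-A) = 2*s + 3.6.
F(s) = (2*s + 3.6)/(s^3 + 8.2*s^2 + 25.09*s + 30.708)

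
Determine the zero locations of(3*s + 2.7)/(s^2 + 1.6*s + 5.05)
Set numerator = 0: 3*s + 2.7 = 0 → Zeros: -0.9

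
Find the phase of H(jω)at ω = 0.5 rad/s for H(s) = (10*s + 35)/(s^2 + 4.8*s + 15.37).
Substitute s = j*0.5: H(j0.5) = 2.30913 - 0.0358401j.
∠H(j0.5) = atan2(Im, Re) = atan2(-0.0358401, 2.30913) = -0.89°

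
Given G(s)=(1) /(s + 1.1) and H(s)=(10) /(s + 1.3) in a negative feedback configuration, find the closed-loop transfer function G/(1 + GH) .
Closed-loop T = G/(1+GH).
Numerator: G_num * H_den = s + 1.3.
Denominator: G_den * H_den + G_num * H_num = (s^2 + 2.4*s + 1.43) + (10) = s^2 + 2.4*s + 11.43.
T(s) = (s + 1.3)/(s^2 + 2.4*s + 11.43)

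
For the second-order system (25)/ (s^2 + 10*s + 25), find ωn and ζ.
Standard form: ωn²/(s²+2ζωn·s+ωn²).
const=25=ωn² → ωn=5, s coeff=10=2ζωn → ζ=1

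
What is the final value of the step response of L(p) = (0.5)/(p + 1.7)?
FVT: lim_{t→∞} y(t) = lim_{p→0} p*Y(p) where Y(p) = L(p)/p.
= lim_{p→0} L(p) = L(0) = num(0)/den(0) = 0.5/1.7 = 0.2941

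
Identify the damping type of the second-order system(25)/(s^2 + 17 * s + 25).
Standard form: ωn²/(s²+2ζωn·s+ωn²) gives ωn=5, ζ=1.7.
Overdamped (ζ = 1.7 > 1)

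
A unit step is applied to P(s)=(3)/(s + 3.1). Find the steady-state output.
FVT: lim_{t→∞} y(t) = lim_{s→0} s*Y(s) where Y(s) = P(s)/s.
= lim_{s→0} P(s) = P(0) = num(0)/den(0) = 3/3.1 = 0.9677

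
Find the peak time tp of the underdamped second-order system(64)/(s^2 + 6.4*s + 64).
Standard form: ωn²/(s²+2ζωn·s+ωn²) → ωn = 8, ζ = 0.4.
ωd = ωn·√(1-ζ²) = 8·√(1-0.4²) = 7.332.
tp = π/ωd = π/7.332 = 0.4285 s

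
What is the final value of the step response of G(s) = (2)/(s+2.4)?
FVT: lim_{t→∞} y(t) = lim_{s→0} s*Y(s) where Y(s) = G(s)/s.
= lim_{s→0} G(s) = G(0) = num(0)/den(0) = 2/2.4 = 0.8333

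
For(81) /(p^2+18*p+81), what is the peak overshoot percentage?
Standard form: ωn²/(p²+2ζωn·p+ωn²) → ωn = 9, ζ = 1.
ζ ≥ 1, so the response is non-oscillatory: peak overshoot = 0%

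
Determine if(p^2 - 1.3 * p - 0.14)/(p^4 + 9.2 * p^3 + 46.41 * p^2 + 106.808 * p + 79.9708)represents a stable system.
Denominator: p^4 + 9.2*p^3 + 46.41*p^2 + 106.808*p + 79.9708 = (p + 1.4)(p + 2.6)(p^2 + 5.2*p + 21.97). Poles: -1.4, -2.6, -2.6 + 3.9j, -2.6 - 3.9j. All Re(p)<0: Yes (stable)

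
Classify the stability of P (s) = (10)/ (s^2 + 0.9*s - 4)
Denominator: s^2 + 0.9*s - 4 = (s - 1.6)(s + 2.5). Poles: -2.5, 1.6. Unstable (1 pole(s) in RHP)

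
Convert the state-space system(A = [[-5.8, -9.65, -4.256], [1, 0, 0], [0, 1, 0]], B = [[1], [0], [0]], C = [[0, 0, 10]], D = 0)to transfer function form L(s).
L(s) = C(sI - A)⁻¹B + D.
Characteristic polynomial det(sI - A) = s^3 + 5.8*s^2 + 9.65*s + 4.256.
Numerator from C·adj(sI-A)·B + D·det(sI-A) = 10.
L(s) = (10)/(s^3 + 5.8*s^2 + 9.65*s + 4.256)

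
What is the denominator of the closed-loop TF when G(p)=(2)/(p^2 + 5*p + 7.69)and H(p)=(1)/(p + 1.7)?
Characteristic poly = G_den * H_den + G_num * H_num = (p^3 + 6.7*p^2 + 16.19*p + 13.073) + (2) = p^3 + 6.7*p^2 + 16.19*p + 15.073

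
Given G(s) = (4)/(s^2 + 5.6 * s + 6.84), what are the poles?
Set denominator = 0: s^2 + 5.6*s + 6.84 = (s + 1.8)(s + 3.8) = 0 → Poles: -1.8, -3.8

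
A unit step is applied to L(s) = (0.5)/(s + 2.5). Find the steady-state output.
FVT: lim_{t→∞} y(t) = lim_{s→0} s*Y(s) where Y(s) = L(s)/s.
= lim_{s→0} L(s) = L(0) = num(0)/den(0) = 0.5/2.5 = 0.2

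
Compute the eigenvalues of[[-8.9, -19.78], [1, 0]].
Eigenvalues solve det(λI - A) = 0.
Characteristic polynomial: λ^2 + 8.9*λ + 19.78 = 0.
Factor: (λ + 4.3)(λ + 4.6) = 0.
Roots: -4.3, -4.6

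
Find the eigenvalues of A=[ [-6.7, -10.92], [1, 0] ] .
Eigenvalues solve det(λI - A) = 0.
Characteristic polynomial: λ^2 + 6.7*λ + 10.92 = 0.
Factor: (λ + 3.9)(λ + 2.8) = 0.
Roots: -2.8, -3.9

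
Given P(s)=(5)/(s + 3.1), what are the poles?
Set denominator = 0: s + 3.1 = 0 → Poles: -3.1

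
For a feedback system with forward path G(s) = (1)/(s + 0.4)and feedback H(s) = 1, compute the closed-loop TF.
Closed-loop T = G/(1+GH).
Numerator: G_num * H_den = 1.
Denominator: G_den * H_den + G_num * H_num = (s + 0.4) + (1) = s + 1.4.
T(s) = (1)/(s + 1.4)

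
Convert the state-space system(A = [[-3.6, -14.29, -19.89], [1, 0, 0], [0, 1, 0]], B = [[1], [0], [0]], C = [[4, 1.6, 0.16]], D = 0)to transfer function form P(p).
P(p) = C(pI - A)⁻¹B + D.
Characteristic polynomial det(pI - A) = p^3 + 3.6*p^2 + 14.29*p + 19.89.
Numerator from C·adj(pI-A)·B + D·det(pI-A) = 4*p^2 + 1.6*p + 0.16.
P(p) = (4*p^2 + 1.6*p + 0.16)/(p^3 + 3.6*p^2 + 14.29*p + 19.89)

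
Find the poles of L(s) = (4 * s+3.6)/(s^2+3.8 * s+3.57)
Set denominator = 0: s^2 + 3.8*s + 3.57 = (s + 1.7)(s + 2.1) = 0 → Poles: -1.7, -2.1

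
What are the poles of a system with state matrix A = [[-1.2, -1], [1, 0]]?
Eigenvalues solve det(λI - A) = 0.
Characteristic polynomial: λ^2 + 1.2*λ + 1 = 0.
Roots: -0.6 + 0.8j, -0.6 - 0.8j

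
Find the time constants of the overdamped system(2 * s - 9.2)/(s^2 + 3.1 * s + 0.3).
Overdamped: real poles at -3, -0.1. τ = -1/pole → τ₁ = 0.3333, τ₂ = 10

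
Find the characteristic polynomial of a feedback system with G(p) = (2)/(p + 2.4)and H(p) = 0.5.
Characteristic poly = G_den * H_den + G_num * H_num = (p + 2.4) + (1) = p + 3.4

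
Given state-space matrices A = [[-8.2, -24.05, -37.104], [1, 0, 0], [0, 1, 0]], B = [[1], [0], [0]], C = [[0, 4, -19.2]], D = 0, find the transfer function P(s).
P(s) = C(sI - A)⁻¹B + D.
Characteristic polynomial det(sI - A) = s^3 + 8.2*s^2 + 24.05*s + 37.104.
Numerator from C·adj(sI-A)·B + D·det(sI-A) = 4*s - 19.2.
P(s) = (4*s - 19.2)/(s^3 + 8.2*s^2 + 24.05*s + 37.104)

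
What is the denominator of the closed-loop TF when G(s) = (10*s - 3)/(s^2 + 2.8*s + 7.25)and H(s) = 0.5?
Characteristic poly = G_den * H_den + G_num * H_num = (s^2 + 2.8*s + 7.25) + (5*s - 1.5) = s^2 + 7.8*s + 5.75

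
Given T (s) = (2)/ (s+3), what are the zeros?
Numerator is a nonzero constant (2) → Zeros: none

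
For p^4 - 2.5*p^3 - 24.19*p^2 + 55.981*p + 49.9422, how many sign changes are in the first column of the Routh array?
Routh array:
p^4: [1, -24.19, 49.9422]; p^3: [-2.5, 55.981]; p^2: [-1.7976, 49.9422]; p^1: [-13.4758]; p^0: [49.9422]
First column: [1, -2.5, -1.7976, -13.4758, 49.9422]. Sign changes = 2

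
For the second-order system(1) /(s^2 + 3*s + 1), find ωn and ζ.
Standard form: ωn²/(s²+2ζωn·s+ωn²).
const=1=ωn² → ωn=1, s coeff=3=2ζωn → ζ=1.5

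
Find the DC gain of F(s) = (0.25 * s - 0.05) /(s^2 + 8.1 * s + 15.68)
DC gain = F(0) = num(0)/den(0) = -0.05/15.68 = -0.003189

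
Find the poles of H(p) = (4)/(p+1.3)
Set denominator = 0: p + 1.3 = 0 → Poles: -1.3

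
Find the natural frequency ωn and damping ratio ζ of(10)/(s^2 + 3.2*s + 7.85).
Underdamped: complex pole -1.6 + 2.3j. ωn = |pole| = 2.802, ζ = -Re(pole)/ωn = 0.5711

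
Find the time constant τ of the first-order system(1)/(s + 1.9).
First-order system: τ = -1/pole. Pole = -1.9. τ = -1/(-1.9) = 0.5263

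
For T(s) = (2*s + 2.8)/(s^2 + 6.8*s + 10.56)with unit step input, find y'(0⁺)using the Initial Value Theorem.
IVT: y'(0⁺) = lim_{s→∞} s²·Y(s) = lim_{s→∞} s·T(s).
deg(num) = 1, deg(den) = 2, relative degree = 1, so s·T(s) → (leading num)/(leading den) = 2/1 = 2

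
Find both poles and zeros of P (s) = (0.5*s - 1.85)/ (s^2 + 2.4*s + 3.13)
Set denominator = 0: s^2 + 2.4*s + 3.13 = 0 → Poles: -1.2 + 1.3j, -1.2 - 1.3j
Set numerator = 0: 0.5*s - 1.85 = 0 → Zeros: 3.7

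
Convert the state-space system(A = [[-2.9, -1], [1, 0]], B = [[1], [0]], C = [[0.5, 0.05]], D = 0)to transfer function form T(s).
T(s) = C(sI - A)⁻¹B + D.
Characteristic polynomial det(sI - A) = s^2 + 2.9*s + 1.
Numerator from C·adj(sI-A)·B + D·det(sI-A) = 0.5*s + 0.05.
T(s) = (0.5*s + 0.05)/(s^2 + 2.9*s + 1)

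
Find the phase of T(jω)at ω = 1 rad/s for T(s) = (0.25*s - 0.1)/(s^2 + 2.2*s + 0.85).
Substitute s = j*1: T(j1) = 0.116195 + 0.0375321j.
∠T(j1) = atan2(Im, Re) = atan2(0.0375321, 0.116195) = 17.90°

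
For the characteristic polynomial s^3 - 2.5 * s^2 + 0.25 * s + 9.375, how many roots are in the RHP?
s^3 - 2.5*s^2 + 0.25*s + 9.375 = (s + 1.5)(s^2 - 4*s + 6.25). Poles: -1.5, 2 + 1.5j, 2 - 1.5j. RHP poles (Re>0): 2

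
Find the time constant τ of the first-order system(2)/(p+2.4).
First-order system: τ = -1/pole. Pole = -2.4. τ = -1/(-2.4) = 0.4167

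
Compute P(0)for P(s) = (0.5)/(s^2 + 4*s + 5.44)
DC gain = P(0) = num(0)/den(0) = 0.5/5.44 = 0.09191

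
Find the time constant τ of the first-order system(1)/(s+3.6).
First-order system: τ = -1/pole. Pole = -3.6. τ = -1/(-3.6) = 0.2778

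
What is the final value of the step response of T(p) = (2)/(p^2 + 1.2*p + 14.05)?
FVT: lim_{t→∞} y(t) = lim_{p→0} p*Y(p) where Y(p) = T(p)/p.
= lim_{p→0} T(p) = T(0) = num(0)/den(0) = 2/14.05 = 0.1423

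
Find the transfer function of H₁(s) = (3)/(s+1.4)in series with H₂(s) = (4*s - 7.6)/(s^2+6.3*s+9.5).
Series: H = H₁ · H₂ = (n₁·n₂)/(d₁·d₂).
Num: n₁·n₂ = 12*s - 22.8. Den: d₁·d₂ = s^3 + 7.7*s^2 + 18.32*s + 13.3.
H(s) = (12*s - 22.8)/(s^3 + 7.7*s^2 + 18.32*s + 13.3)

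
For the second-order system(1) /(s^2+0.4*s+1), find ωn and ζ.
Standard form: ωn²/(s²+2ζωn·s+ωn²).
const=1=ωn² → ωn=1, s coeff=0.4=2ζωn → ζ=0.2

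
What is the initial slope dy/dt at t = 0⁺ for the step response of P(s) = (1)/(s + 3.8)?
IVT: y'(0⁺) = lim_{s→∞} s²·Y(s) = lim_{s→∞} s·P(s).
deg(num) = 0, deg(den) = 1, relative degree = 1, so s·P(s) → (leading num)/(leading den) = 1/1 = 1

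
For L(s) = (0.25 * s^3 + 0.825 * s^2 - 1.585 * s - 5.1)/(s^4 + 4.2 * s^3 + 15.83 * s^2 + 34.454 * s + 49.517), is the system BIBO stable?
Denominator: s^4 + 4.2*s^3 + 15.83*s^2 + 34.454*s + 49.517 = (s^2 + 0.4*s + 8.45)(s^2 + 3.8*s + 5.86). Poles: -0.2 + 2.9j, -0.2 - 2.9j, -1.9 + 1.5j, -1.9 - 1.5j. All Re(p)<0: Yes (stable)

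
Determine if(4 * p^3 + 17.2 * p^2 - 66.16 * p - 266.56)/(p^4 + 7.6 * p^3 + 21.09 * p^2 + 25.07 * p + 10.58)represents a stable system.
Denominator: p^4 + 7.6*p^3 + 21.09*p^2 + 25.07*p + 10.58 = (p + 1)(p + 2.3)(p + 2.3)(p + 2). Poles: -1, -2, -2.3, -2.3. All Re(p)<0: Yes (stable)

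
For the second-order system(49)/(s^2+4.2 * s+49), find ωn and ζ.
Standard form: ωn²/(s²+2ζωn·s+ωn²).
const=49=ωn² → ωn=7, s coeff=4.2=2ζωn → ζ=0.3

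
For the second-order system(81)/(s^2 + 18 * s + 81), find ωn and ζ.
Standard form: ωn²/(s²+2ζωn·s+ωn²).
const=81=ωn² → ωn=9, s coeff=18=2ζωn → ζ=1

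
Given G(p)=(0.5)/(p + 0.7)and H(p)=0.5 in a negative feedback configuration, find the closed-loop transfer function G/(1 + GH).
Closed-loop T = G/(1+GH).
Numerator: G_num * H_den = 0.5.
Denominator: G_den * H_den + G_num * H_num = (p + 0.7) + (0.25) = p + 0.95.
T(p) = (0.5)/(p + 0.95)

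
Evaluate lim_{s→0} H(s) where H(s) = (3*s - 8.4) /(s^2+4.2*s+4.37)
DC gain = H(0) = num(0)/den(0) = -8.4/4.37 = -1.922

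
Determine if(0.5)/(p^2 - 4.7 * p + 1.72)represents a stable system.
Denominator: p^2 - 4.7*p + 1.72 = (p - 4.3)(p - 0.4). Poles: 0.4, 4.3. All Re(p)<0: No (unstable)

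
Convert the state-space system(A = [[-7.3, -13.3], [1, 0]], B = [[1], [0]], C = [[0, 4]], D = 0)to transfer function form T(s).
T(s) = C(sI - A)⁻¹B + D.
Characteristic polynomial det(sI - A) = s^2 + 7.3*s + 13.3.
Numerator from C·adj(sI-A)·B + D·det(sI-A) = 4.
T(s) = (4)/(s^2 + 7.3*s + 13.3)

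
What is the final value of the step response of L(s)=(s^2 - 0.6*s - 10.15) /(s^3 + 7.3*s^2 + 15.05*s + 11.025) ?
FVT: lim_{t→∞} y(t) = lim_{s→0} s*Y(s) where Y(s) = L(s)/s.
= lim_{s→0} L(s) = L(0) = num(0)/den(0) = -10.15/11.025 = -0.9206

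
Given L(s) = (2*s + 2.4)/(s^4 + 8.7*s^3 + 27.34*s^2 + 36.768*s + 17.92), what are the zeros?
Set numerator = 0: 2*s + 2.4 = 0 → Zeros: -1.2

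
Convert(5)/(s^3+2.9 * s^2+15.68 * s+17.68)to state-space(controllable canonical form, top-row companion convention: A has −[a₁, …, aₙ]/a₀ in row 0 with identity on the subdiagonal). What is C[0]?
Reachable canonical form: C = numerator coefficients (right-aligned, zero-padded to length n).
num = 5, C = [[0, 0, 5]].
C[0] = 0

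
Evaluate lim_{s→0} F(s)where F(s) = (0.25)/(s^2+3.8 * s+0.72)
DC gain = F(0) = num(0)/den(0) = 0.25/0.72 = 0.3472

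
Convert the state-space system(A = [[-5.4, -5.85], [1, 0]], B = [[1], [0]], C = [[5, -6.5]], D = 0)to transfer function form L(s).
L(s) = C(sI - A)⁻¹B + D.
Characteristic polynomial det(sI - A) = s^2 + 5.4*s + 5.85.
Numerator from C·adj(sI-A)·B + D·det(sI-A) = 5*s - 6.5.
L(s) = (5*s - 6.5)/(s^2 + 5.4*s + 5.85)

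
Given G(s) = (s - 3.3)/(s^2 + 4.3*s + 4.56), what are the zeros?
Set numerator = 0: s - 3.3 = 0 → Zeros: 3.3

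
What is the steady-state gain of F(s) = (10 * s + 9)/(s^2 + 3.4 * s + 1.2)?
DC gain = F(0) = num(0)/den(0) = 9/1.2 = 7.5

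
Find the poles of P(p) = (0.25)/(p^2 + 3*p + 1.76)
Set denominator = 0: p^2 + 3*p + 1.76 = (p + 2.2)(p + 0.8) = 0 → Poles: -0.8, -2.2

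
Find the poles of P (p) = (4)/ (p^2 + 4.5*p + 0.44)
Set denominator = 0: p^2 + 4.5*p + 0.44 = (p + 0.1)(p + 4.4) = 0 → Poles: -0.1, -4.4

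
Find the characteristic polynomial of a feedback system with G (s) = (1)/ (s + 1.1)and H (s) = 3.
Characteristic poly = G_den * H_den + G_num * H_num = (s + 1.1) + (3) = s + 4.1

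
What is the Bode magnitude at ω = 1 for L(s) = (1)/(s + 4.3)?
Substitute s = j*1: L(j1) = 0.220626 - 0.0513084j.
|L(j1)| = sqrt(Re² + Im²) = 0.2265.
20*log₁₀(0.2265) = -12.90 dB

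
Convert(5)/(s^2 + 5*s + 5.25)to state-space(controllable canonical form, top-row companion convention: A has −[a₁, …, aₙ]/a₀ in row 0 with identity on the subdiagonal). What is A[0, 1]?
Reachable canonical form for den = s^2 + 5*s + 5.25: top row of A = -[a₁,a₂,...,aₙ]/a₀, ones on the subdiagonal, zeros elsewhere.
A = [[-5, -5.25], [1, 0]].
A[0,1] = -5.25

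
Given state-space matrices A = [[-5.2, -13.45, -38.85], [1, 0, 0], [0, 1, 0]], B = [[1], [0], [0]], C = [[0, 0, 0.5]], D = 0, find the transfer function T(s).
T(s) = C(sI - A)⁻¹B + D.
Characteristic polynomial det(sI - A) = s^3 + 5.2*s^2 + 13.45*s + 38.85.
Numerator from C·adj(sI-A)·B + D·det(sI-A) = 0.5.
T(s) = (0.5)/(s^3 + 5.2*s^2 + 13.45*s + 38.85)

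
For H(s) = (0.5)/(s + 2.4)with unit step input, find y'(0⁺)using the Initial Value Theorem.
IVT: y'(0⁺) = lim_{s→∞} s²·Y(s) = lim_{s→∞} s·H(s).
deg(num) = 0, deg(den) = 1, relative degree = 1, so s·H(s) → (leading num)/(leading den) = 0.5/1 = 0.5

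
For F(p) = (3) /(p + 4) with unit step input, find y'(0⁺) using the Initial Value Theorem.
IVT: y'(0⁺) = lim_{p→∞} p²·Y(p) = lim_{p→∞} p·F(p).
deg(num) = 0, deg(den) = 1, relative degree = 1, so p·F(p) → (leading num)/(leading den) = 3/1 = 3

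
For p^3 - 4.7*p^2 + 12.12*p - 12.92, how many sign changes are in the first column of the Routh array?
Routh array:
p^3: [1, 12.12]; p^2: [-4.7, -12.92]; p^1: [9.37106]; p^0: [-12.92]
First column: [1, -4.7, 9.37106, -12.92]. Sign changes = 3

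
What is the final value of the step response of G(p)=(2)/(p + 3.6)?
FVT: lim_{t→∞} y(t) = lim_{p→0} p*Y(p) where Y(p) = G(p)/p.
= lim_{p→0} G(p) = G(0) = num(0)/den(0) = 2/3.6 = 0.5556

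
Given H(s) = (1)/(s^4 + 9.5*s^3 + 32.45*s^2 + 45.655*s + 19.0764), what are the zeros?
Numerator is a nonzero constant (1) → Zeros: none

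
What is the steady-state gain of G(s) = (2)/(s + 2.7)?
DC gain = G(0) = num(0)/den(0) = 2/2.7 = 0.7407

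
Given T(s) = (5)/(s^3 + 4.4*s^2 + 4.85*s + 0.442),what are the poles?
Set denominator = 0: s^3 + 4.4*s^2 + 4.85*s + 0.442 = (s + 0.1)(s + 2.6)(s + 1.7) = 0 → Poles: -0.1, -1.7, -2.6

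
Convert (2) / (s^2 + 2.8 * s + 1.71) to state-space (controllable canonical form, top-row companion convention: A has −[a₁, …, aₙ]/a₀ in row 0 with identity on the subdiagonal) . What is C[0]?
Reachable canonical form: C = numerator coefficients (right-aligned, zero-padded to length n).
num = 2, C = [[0, 2]].
C[0] = 0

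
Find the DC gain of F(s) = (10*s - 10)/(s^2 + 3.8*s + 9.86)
DC gain = F(0) = num(0)/den(0) = -10/9.86 = -1.014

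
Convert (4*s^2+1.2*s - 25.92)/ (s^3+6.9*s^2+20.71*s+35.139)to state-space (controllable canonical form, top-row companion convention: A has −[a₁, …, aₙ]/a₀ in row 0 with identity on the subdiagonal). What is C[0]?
Reachable canonical form: C = numerator coefficients (right-aligned, zero-padded to length n).
num = 4*s^2 + 1.2*s - 25.92, C = [[4, 1.2, -25.92]].
C[0] = 4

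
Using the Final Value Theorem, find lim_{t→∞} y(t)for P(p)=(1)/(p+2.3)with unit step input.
FVT: lim_{t→∞} y(t) = lim_{p→0} p*Y(p) where Y(p) = P(p)/p.
= lim_{p→0} P(p) = P(0) = num(0)/den(0) = 1/2.3 = 0.4348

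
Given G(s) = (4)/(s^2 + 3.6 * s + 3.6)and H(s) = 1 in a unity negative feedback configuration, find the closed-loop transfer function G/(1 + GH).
Closed-loop T = G/(1+GH).
Numerator: G_num * H_den = 4.
Denominator: G_den * H_den + G_num * H_num = (s^2 + 3.6*s + 3.6) + (4) = s^2 + 3.6*s + 7.6.
T(s) = (4)/(s^2 + 3.6*s + 7.6)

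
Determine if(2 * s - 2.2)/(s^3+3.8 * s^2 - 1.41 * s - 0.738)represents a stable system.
Denominator: s^3 + 3.8*s^2 - 1.41*s - 0.738 = (s - 0.6)(s + 4.1)(s + 0.3). Poles: -0.3, -4.1, 0.6. All Re(p)<0: No (unstable)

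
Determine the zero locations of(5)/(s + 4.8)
Numerator is a nonzero constant (5) → Zeros: none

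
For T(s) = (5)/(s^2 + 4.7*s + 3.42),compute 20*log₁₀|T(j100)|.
Substitute s = j*100: T(j100) = -0.000499068 - 2.34642e-05j.
|T(j100)| = sqrt(Re² + Im²) = 0.0004996.
20*log₁₀(0.0004996) = -66.03 dB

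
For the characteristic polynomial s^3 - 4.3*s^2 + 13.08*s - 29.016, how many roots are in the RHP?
s^3 - 4.3*s^2 + 13.08*s - 29.016 = (s - 3.1)(s^2 - 1.2*s + 9.36). Poles: 0.6 + 3j, 0.6 - 3j, 3.1. RHP poles (Re>0): 3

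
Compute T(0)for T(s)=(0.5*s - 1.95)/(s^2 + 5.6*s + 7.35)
DC gain = T(0) = num(0)/den(0) = -1.95/7.35 = -0.2653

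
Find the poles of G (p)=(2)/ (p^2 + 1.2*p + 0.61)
Set denominator = 0: p^2 + 1.2*p + 0.61 = 0 → Poles: -0.6 + 0.5j, -0.6 - 0.5j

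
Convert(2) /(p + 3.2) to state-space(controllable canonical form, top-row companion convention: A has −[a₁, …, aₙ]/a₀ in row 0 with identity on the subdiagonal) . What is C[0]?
Reachable canonical form: C = numerator coefficients (right-aligned, zero-padded to length n).
num = 2, C = [[2]].
C[0] = 2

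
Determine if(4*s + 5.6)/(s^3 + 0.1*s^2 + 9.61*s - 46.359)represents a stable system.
Denominator: s^3 + 0.1*s^2 + 9.61*s - 46.359 = (s - 2.7)(s^2 + 2.8*s + 17.17). Poles: -1.4 + 3.9j, -1.4 - 3.9j, 2.7. All Re(p)<0: No (unstable)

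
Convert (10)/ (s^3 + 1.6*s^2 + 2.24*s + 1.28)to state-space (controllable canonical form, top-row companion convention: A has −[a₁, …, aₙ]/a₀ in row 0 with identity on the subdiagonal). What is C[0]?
Reachable canonical form: C = numerator coefficients (right-aligned, zero-padded to length n).
num = 10, C = [[0, 0, 10]].
C[0] = 0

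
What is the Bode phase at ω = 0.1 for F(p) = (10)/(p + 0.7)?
Substitute p = j*0.1: F(j0.1) = 14 - 2j.
∠F(j0.1) = atan2(Im, Re) = atan2(-2, 14) = -8.13°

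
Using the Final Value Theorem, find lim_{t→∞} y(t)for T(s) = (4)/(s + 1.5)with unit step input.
FVT: lim_{t→∞} y(t) = lim_{s→0} s*Y(s) where Y(s) = T(s)/s.
= lim_{s→0} T(s) = T(0) = num(0)/den(0) = 4/1.5 = 2.667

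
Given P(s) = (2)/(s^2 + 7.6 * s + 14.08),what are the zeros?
Numerator is a nonzero constant (2) → Zeros: none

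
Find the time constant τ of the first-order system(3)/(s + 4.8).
First-order system: τ = -1/pole. Pole = -4.8. τ = -1/(-4.8) = 0.2083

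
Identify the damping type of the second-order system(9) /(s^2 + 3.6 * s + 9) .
Standard form: ωn²/(s²+2ζωn·s+ωn²) gives ωn=3, ζ=0.6.
Underdamped (ζ = 0.6 < 1)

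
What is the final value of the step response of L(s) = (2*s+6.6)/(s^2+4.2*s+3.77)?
FVT: lim_{t→∞} y(t) = lim_{s→0} s*Y(s) where Y(s) = L(s)/s.
= lim_{s→0} L(s) = L(0) = num(0)/den(0) = 6.6/3.77 = 1.751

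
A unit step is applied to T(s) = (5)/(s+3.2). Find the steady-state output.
FVT: lim_{t→∞} y(t) = lim_{s→0} s*Y(s) where Y(s) = T(s)/s.
= lim_{s→0} T(s) = T(0) = num(0)/den(0) = 5/3.2 = 1.562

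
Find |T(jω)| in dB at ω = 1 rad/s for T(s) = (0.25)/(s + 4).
Substitute s = j*1: T(j1) = 0.0588235 - 0.0147059j.
|T(j1)| = sqrt(Re² + Im²) = 0.06063.
20*log₁₀(0.06063) = -24.35 dB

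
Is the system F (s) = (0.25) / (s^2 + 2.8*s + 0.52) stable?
Denominator: s^2 + 2.8*s + 0.52 = (s + 2.6)(s + 0.2). Poles: -0.2, -2.6. All Re(p)<0: Yes (stable)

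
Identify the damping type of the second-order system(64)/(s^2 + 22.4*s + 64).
Standard form: ωn²/(s²+2ζωn·s+ωn²) gives ωn=8, ζ=1.4.
Overdamped (ζ = 1.4 > 1)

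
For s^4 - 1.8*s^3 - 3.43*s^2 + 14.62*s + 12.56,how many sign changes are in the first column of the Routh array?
Routh array:
s^4: [1, -3.43, 12.56]; s^3: [-1.8, 14.62]; s^2: [4.69222, 12.56]; s^1: [19.4382]; s^0: [12.56]
First column: [1, -1.8, 4.69222, 19.4382, 12.56]. Sign changes = 2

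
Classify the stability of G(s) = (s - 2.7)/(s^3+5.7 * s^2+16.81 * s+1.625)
Denominator: s^3 + 5.7*s^2 + 16.81*s + 1.625 = (s + 0.1)(s^2 + 5.6*s + 16.25). Poles: -0.1, -2.8 + 2.9j, -2.8 - 2.9j. Stable (all poles in LHP)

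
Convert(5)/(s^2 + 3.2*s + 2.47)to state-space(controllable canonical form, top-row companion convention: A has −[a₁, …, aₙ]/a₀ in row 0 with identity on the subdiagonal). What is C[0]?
Reachable canonical form: C = numerator coefficients (right-aligned, zero-padded to length n).
num = 5, C = [[0, 5]].
C[0] = 0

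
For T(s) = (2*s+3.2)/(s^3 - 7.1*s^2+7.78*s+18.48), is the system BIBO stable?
Denominator: s^3 - 7.1*s^2 + 7.78*s + 18.48 = (s - 4)(s + 1.1)(s - 4.2). Poles: -1.1, 4, 4.2. All Re(p)<0: No (unstable)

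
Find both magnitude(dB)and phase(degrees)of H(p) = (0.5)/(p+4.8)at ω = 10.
Substitute p = j*10: H(j10) = 0.0195059 - 0.0406372j.
|H| = 20*log₁₀(sqrt(Re²+Im²)) = -26.92 dB.
∠H = atan2(Im, Re) = -64.36°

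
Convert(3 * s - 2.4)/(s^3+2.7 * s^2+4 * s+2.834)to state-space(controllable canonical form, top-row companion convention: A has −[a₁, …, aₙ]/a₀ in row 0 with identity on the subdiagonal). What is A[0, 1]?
Reachable canonical form for den = s^3 + 2.7*s^2 + 4*s + 2.834: top row of A = -[a₁,a₂,...,aₙ]/a₀, ones on the subdiagonal, zeros elsewhere.
A = [[-2.7, -4, -2.834], [1, 0, 0], [0, 1, 0]].
A[0,1] = -4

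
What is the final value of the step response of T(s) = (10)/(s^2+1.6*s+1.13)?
FVT: lim_{t→∞} y(t) = lim_{s→0} s*Y(s) where Y(s) = T(s)/s.
= lim_{s→0} T(s) = T(0) = num(0)/den(0) = 10/1.13 = 8.85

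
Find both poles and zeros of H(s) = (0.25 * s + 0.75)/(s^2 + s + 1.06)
Set denominator = 0: s^2 + s + 1.06 = 0 → Poles: -0.5 + 0.9j, -0.5 - 0.9j
Set numerator = 0: 0.25*s + 0.75 = 0 → Zeros: -3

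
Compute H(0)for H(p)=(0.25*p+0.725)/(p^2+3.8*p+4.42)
DC gain = H(0) = num(0)/den(0) = 0.725/4.42 = 0.164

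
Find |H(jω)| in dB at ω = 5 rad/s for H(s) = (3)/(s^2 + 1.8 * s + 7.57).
Substitute s = j*5: H(j5) = -0.135887 - 0.0701654j.
|H(j5)| = sqrt(Re² + Im²) = 0.1529.
20*log₁₀(0.1529) = -16.31 dB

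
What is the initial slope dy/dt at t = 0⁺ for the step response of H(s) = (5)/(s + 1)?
IVT: y'(0⁺) = lim_{s→∞} s²·Y(s) = lim_{s→∞} s·H(s).
deg(num) = 0, deg(den) = 1, relative degree = 1, so s·H(s) → (leading num)/(leading den) = 5/1 = 5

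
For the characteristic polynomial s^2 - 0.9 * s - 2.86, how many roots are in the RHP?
s^2 - 0.9*s - 2.86 = (s - 2.2)(s + 1.3). Poles: -1.3, 2.2. RHP poles (Re>0): 1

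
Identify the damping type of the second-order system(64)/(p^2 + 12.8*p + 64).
Standard form: ωn²/(p²+2ζωn·p+ωn²) gives ωn=8, ζ=0.8.
Underdamped (ζ = 0.8 < 1)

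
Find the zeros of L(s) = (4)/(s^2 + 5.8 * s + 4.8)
Numerator is a nonzero constant (4) → Zeros: none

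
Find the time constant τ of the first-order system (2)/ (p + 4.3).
First-order system: τ = -1/pole. Pole = -4.3. τ = -1/(-4.3) = 0.2326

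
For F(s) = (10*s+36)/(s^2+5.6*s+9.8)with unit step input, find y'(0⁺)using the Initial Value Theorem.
IVT: y'(0⁺) = lim_{s→∞} s²·Y(s) = lim_{s→∞} s·F(s).
deg(num) = 1, deg(den) = 2, relative degree = 1, so s·F(s) → (leading num)/(leading den) = 10/1 = 10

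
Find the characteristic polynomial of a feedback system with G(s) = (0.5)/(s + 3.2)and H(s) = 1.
Characteristic poly = G_den * H_den + G_num * H_num = (s + 3.2) + (0.5) = s + 3.7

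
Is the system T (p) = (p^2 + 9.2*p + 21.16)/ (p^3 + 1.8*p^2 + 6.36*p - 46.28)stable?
Denominator: p^3 + 1.8*p^2 + 6.36*p - 46.28 = (p - 2.6)(p^2 + 4.4*p + 17.8). Poles: -2.2 + 3.6j, -2.2 - 3.6j, 2.6. All Re(p)<0: No (unstable)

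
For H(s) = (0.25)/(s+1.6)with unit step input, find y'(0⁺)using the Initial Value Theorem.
IVT: y'(0⁺) = lim_{s→∞} s²·Y(s) = lim_{s→∞} s·H(s).
deg(num) = 0, deg(den) = 1, relative degree = 1, so s·H(s) → (leading num)/(leading den) = 0.25/1 = 0.25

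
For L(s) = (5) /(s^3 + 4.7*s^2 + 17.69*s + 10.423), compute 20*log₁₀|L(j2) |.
Substitute s = j*2: L(j2) = -0.0510893 - 0.166984j.
|L(j2)| = sqrt(Re² + Im²) = 0.1746.
20*log₁₀(0.1746) = -15.16 dB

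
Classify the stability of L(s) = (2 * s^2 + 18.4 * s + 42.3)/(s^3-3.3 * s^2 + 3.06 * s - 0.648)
Denominator: s^3 - 3.3*s^2 + 3.06*s - 0.648 = (s - 0.3)(s - 1.8)(s - 1.2). Poles: 0.3, 1.2, 1.8. Unstable (3 pole(s) in RHP)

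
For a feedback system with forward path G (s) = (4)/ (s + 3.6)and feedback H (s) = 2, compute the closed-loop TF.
Closed-loop T = G/(1+GH).
Numerator: G_num * H_den = 4.
Denominator: G_den * H_den + G_num * H_num = (s + 3.6) + (8) = s + 11.6.
T(s) = (4)/(s + 11.6)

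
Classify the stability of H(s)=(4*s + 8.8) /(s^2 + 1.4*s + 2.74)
Denominator: s^2 + 1.4*s + 2.74. Poles: -0.7 + 1.5j, -0.7 - 1.5j. Stable (all poles in LHP)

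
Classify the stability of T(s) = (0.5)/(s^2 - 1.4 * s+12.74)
Denominator: s^2 - 1.4*s + 12.74. Poles: 0.7 + 3.5j, 0.7 - 3.5j. Unstable (2 pole(s) in RHP)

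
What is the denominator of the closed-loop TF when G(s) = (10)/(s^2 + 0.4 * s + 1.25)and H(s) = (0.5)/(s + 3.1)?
Characteristic poly = G_den * H_den + G_num * H_num = (s^3 + 3.5*s^2 + 2.49*s + 3.875) + (5) = s^3 + 3.5*s^2 + 2.49*s + 8.875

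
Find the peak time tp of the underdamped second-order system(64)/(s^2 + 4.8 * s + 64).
Standard form: ωn²/(s²+2ζωn·s+ωn²) → ωn = 8, ζ = 0.3.
ωd = ωn·√(1-ζ²) = 8·√(1-0.3²) = 7.632.
tp = π/ωd = π/7.632 = 0.4117 s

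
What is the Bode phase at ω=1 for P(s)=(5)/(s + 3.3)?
Substitute s = j*1: P(j1) = 1.38772 - 0.420521j.
∠P(j1) = atan2(Im, Re) = atan2(-0.420521, 1.38772) = -16.86°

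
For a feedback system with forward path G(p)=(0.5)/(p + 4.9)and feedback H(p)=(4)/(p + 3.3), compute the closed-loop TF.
Closed-loop T = G/(1+GH).
Numerator: G_num * H_den = 0.5*p + 1.65.
Denominator: G_den * H_den + G_num * H_num = (p^2 + 8.2*p + 16.17) + (2) = p^2 + 8.2*p + 18.17.
T(p) = (0.5*p + 1.65)/(p^2 + 8.2*p + 18.17)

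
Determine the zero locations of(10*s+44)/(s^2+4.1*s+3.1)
Set numerator = 0: 10*s + 44 = 0 → Zeros: -4.4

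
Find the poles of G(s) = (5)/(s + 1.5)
Set denominator = 0: s + 1.5 = 0 → Poles: -1.5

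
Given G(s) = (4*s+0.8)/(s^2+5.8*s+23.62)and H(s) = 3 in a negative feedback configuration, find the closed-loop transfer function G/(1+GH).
Closed-loop T = G/(1+GH).
Numerator: G_num * H_den = 4*s + 0.8.
Denominator: G_den * H_den + G_num * H_num = (s^2 + 5.8*s + 23.62) + (12*s + 2.4) = s^2 + 17.8*s + 26.02.
T(s) = (4*s + 0.8)/(s^2 + 17.8*s + 26.02)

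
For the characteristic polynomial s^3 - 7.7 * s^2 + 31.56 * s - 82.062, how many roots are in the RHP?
s^3 - 7.7*s^2 + 31.56*s - 82.062 = (s - 4.7)(s^2 - 3*s + 17.46). Poles: 1.5 + 3.9j, 1.5 - 3.9j, 4.7. RHP poles (Re>0): 3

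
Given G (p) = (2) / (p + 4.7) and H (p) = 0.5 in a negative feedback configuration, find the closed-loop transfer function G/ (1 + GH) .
Closed-loop T = G/(1+GH).
Numerator: G_num * H_den = 2.
Denominator: G_den * H_den + G_num * H_num = (p + 4.7) + (1) = p + 5.7.
T(p) = (2)/(p + 5.7)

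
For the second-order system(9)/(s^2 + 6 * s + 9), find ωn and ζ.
Standard form: ωn²/(s²+2ζωn·s+ωn²).
const=9=ωn² → ωn=3, s coeff=6=2ζωn → ζ=1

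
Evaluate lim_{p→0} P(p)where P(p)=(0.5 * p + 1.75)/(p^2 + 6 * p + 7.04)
DC gain = P(0) = num(0)/den(0) = 1.75/7.04 = 0.2486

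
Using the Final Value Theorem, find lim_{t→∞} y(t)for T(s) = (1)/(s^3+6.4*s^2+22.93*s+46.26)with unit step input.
FVT: lim_{t→∞} y(t) = lim_{s→0} s*Y(s) where Y(s) = T(s)/s.
= lim_{s→0} T(s) = T(0) = num(0)/den(0) = 1/46.26 = 0.02162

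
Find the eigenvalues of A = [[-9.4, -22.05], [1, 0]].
Eigenvalues solve det(λI - A) = 0.
Characteristic polynomial: λ^2 + 9.4*λ + 22.05 = 0.
Factor: (λ + 4.9)(λ + 4.5) = 0.
Roots: -4.5, -4.9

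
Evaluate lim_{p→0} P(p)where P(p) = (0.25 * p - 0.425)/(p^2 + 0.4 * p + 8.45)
DC gain = P(0) = num(0)/den(0) = -0.425/8.45 = -0.0503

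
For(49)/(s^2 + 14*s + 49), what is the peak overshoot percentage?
Standard form: ωn²/(s²+2ζωn·s+ωn²) → ωn = 7, ζ = 1.
ζ ≥ 1, so the response is non-oscillatory: peak overshoot = 0%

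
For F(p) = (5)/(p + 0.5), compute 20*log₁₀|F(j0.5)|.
Substitute p = j*0.5: F(j0.5) = 5 - 5j.
|F(j0.5)| = sqrt(Re² + Im²) = 7.071.
20*log₁₀(7.071) = 16.99 dB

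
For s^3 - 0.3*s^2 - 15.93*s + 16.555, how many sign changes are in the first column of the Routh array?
Routh array:
s^3: [1, -15.93]; s^2: [-0.3, 16.555]; s^1: [39.2533]; s^0: [16.555]
First column: [1, -0.3, 39.2533, 16.555]. Sign changes = 2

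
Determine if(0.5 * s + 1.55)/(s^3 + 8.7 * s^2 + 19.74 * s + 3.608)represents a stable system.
Denominator: s^3 + 8.7*s^2 + 19.74*s + 3.608 = (s + 4.4)(s + 4.1)(s + 0.2). Poles: -0.2, -4.1, -4.4. All Re(p)<0: Yes (stable)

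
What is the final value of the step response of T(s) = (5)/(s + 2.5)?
FVT: lim_{t→∞} y(t) = lim_{s→0} s*Y(s) where Y(s) = T(s)/s.
= lim_{s→0} T(s) = T(0) = num(0)/den(0) = 5/2.5 = 2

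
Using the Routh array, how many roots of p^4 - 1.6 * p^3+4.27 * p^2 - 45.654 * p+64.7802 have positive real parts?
Routh array:
p^4: [1, 4.27, 64.7802]; p^3: [-1.6, -45.654]; p^2: [-24.26375, 64.7802]; p^1: [-49.9257]; p^0: [64.7802]
First column: [1, -1.6, -24.26375, -49.9257, 64.7802]. Sign changes = RHP roots = 2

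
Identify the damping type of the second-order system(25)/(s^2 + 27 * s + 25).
Standard form: ωn²/(s²+2ζωn·s+ωn²) gives ωn=5, ζ=2.7.
Overdamped (ζ = 2.7 > 1)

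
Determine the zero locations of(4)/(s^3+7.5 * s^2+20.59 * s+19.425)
Numerator is a nonzero constant (4) → Zeros: none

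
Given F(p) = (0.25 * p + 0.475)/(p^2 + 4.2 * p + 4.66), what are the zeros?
Set numerator = 0: 0.25*p + 0.475 = 0 → Zeros: -1.9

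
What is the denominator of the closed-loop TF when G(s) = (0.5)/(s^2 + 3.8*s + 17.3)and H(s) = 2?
Characteristic poly = G_den * H_den + G_num * H_num = (s^2 + 3.8*s + 17.3) + (1) = s^2 + 3.8*s + 18.3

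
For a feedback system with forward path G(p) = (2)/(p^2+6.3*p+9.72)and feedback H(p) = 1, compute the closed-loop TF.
Closed-loop T = G/(1+GH).
Numerator: G_num * H_den = 2.
Denominator: G_den * H_den + G_num * H_num = (p^2 + 6.3*p + 9.72) + (2) = p^2 + 6.3*p + 11.72.
T(p) = (2)/(p^2 + 6.3*p + 11.72)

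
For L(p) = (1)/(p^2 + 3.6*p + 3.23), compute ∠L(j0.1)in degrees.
Substitute p = j*0.1: L(j0.1) = 0.306725 - 0.0342922j.
∠L(j0.1) = atan2(Im, Re) = atan2(-0.0342922, 0.306725) = -6.38°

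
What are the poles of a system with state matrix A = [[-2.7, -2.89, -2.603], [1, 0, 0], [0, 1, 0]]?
Eigenvalues solve det(λI - A) = 0.
Characteristic polynomial: λ^3 + 2.7*λ^2 + 2.89*λ + 2.603 = 0.
Factor: (λ + 1.9)(λ^2 + 0.8*λ + 1.37) = 0.
Roots: -0.4 + 1.1j, -0.4 - 1.1j, -1.9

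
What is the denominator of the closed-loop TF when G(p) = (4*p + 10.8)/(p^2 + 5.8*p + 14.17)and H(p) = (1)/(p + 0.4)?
Characteristic poly = G_den * H_den + G_num * H_num = (p^3 + 6.2*p^2 + 16.49*p + 5.668) + (4*p + 10.8) = p^3 + 6.2*p^2 + 20.49*p + 16.468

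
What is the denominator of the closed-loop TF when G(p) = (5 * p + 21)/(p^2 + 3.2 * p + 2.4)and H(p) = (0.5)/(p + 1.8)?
Characteristic poly = G_den * H_den + G_num * H_num = (p^3 + 5*p^2 + 8.16*p + 4.32) + (2.5*p + 10.5) = p^3 + 5*p^2 + 10.66*p + 14.82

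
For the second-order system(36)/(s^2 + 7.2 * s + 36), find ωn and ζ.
Standard form: ωn²/(s²+2ζωn·s+ωn²).
const=36=ωn² → ωn=6, s coeff=7.2=2ζωn → ζ=0.6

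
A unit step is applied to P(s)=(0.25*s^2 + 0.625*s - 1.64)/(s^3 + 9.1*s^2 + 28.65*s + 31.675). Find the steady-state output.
FVT: lim_{t→∞} y(t) = lim_{s→0} s*Y(s) where Y(s) = P(s)/s.
= lim_{s→0} P(s) = P(0) = num(0)/den(0) = -1.64/31.675 = -0.05178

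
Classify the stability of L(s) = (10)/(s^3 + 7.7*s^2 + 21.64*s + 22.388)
Denominator: s^3 + 7.7*s^2 + 21.64*s + 22.388 = (s + 2.9)(s^2 + 4.8*s + 7.72). Poles: -2.4 + 1.4j, -2.4 - 1.4j, -2.9. Stable (all poles in LHP)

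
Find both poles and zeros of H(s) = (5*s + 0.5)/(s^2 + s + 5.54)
Set denominator = 0: s^2 + s + 5.54 = 0 → Poles: -0.5 + 2.3j, -0.5 - 2.3j
Set numerator = 0: 5*s + 0.5 = 0 → Zeros: -0.1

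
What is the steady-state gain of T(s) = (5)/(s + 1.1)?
DC gain = T(0) = num(0)/den(0) = 5/1.1 = 4.545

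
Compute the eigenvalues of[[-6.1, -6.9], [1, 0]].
Eigenvalues solve det(λI - A) = 0.
Characteristic polynomial: λ^2 + 6.1*λ + 6.9 = 0.
Factor: (λ + 4.6)(λ + 1.5) = 0.
Roots: -1.5, -4.6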